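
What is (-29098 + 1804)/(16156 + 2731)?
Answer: -27294/18887 ≈ -1.4451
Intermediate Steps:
(-29098 + 1804)/(16156 + 2731) = -27294/18887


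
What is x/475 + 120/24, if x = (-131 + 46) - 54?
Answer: 2236/475 ≈ 4.7074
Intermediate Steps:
x = -139 (x = -85 - 54 = -139)
x/475 + 120/24 = -139/475 + 120/24 = -139*1/475 + 120*(1/24) = -139/475 + 5 = 2236/475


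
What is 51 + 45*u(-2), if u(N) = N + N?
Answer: -129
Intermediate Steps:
u(N) = 2*N
51 + 45*u(-2) = 51 + 45*(2*(-2)) = 51 + 45*(-4) = 51 - 180 = -129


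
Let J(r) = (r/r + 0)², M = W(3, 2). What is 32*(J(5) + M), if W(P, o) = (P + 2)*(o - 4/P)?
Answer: 416/3 ≈ 138.67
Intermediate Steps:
W(P, o) = (2 + P)*(o - 4/P)
M = 10/3 (M = -4 - 8/3 + 2*2 + 3*2 = -4 - 8*⅓ + 4 + 6 = -4 - 8/3 + 4 + 6 = 10/3 ≈ 3.3333)
J(r) = 1 (J(r) = (1 + 0)² = 1² = 1)
32*(J(5) + M) = 32*(1 + 10/3) = 32*(13/3) = 416/3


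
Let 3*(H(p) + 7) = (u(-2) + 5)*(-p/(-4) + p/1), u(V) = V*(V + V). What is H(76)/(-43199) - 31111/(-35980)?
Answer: 3988212547/4662900060 ≈ 0.85531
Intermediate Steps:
u(V) = 2*V² (u(V) = V*(2*V) = 2*V²)
H(p) = -7 + 65*p/12 (H(p) = -7 + ((2*(-2)² + 5)*(-p/(-4) + p/1))/3 = -7 + ((2*4 + 5)*(-p*(-¼) + p*1))/3 = -7 + ((8 + 5)*(p/4 + p))/3 = -7 + (13*(5*p/4))/3 = -7 + (65*p/4)/3 = -7 + 65*p/12)
H(76)/(-43199) - 31111/(-35980) = (-7 + (65/12)*76)/(-43199) - 31111/(-35980) = (-7 + 1235/3)*(-1/43199) - 31111*(-1/35980) = (1214/3)*(-1/43199) + 31111/35980 = -1214/129597 + 31111/35980 = 3988212547/4662900060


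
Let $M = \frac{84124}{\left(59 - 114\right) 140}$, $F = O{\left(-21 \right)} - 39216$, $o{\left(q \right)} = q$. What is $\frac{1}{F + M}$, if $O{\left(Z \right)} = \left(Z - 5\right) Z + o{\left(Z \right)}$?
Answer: $- \frac{1925}{74501206} \approx -2.5838 \cdot 10^{-5}$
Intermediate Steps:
$O{\left(Z \right)} = Z + Z \left(-5 + Z\right)$ ($O{\left(Z \right)} = \left(Z - 5\right) Z + Z = \left(-5 + Z\right) Z + Z = Z \left(-5 + Z\right) + Z = Z + Z \left(-5 + Z\right)$)
$F = -38691$ ($F = - 21 \left(-4 - 21\right) - 39216 = \left(-21\right) \left(-25\right) - 39216 = 525 - 39216 = -38691$)
$M = - \frac{21031}{1925}$ ($M = \frac{84124}{\left(-55\right) 140} = \frac{84124}{-7700} = 84124 \left(- \frac{1}{7700}\right) = - \frac{21031}{1925} \approx -10.925$)
$\frac{1}{F + M} = \frac{1}{-38691 - \frac{21031}{1925}} = \frac{1}{- \frac{74501206}{1925}} = - \frac{1925}{74501206}$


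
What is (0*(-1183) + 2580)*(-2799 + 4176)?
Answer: 3552660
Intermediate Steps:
(0*(-1183) + 2580)*(-2799 + 4176) = (0 + 2580)*1377 = 2580*1377 = 3552660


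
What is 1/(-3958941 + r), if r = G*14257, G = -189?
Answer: -1/6653514 ≈ -1.5030e-7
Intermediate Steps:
r = -2694573 (r = -189*14257 = -2694573)
1/(-3958941 + r) = 1/(-3958941 - 2694573) = 1/(-6653514) = -1/6653514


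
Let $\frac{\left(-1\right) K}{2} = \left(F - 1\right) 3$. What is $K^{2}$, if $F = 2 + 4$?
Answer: $900$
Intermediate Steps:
$F = 6$
$K = -30$ ($K = - 2 \left(6 - 1\right) 3 = - 2 \cdot 5 \cdot 3 = \left(-2\right) 15 = -30$)
$K^{2} = \left(-30\right)^{2} = 900$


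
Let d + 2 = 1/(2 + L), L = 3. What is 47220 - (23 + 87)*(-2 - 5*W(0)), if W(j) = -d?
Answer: 48430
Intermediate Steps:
d = -9/5 (d = -2 + 1/(2 + 3) = -2 + 1/5 = -2 + ⅕ = -9/5 ≈ -1.8000)
W(j) = 9/5 (W(j) = -1*(-9/5) = 9/5)
47220 - (23 + 87)*(-2 - 5*W(0)) = 47220 - (23 + 87)*(-2 - 5*9/5) = 47220 - 110*(-2 - 9) = 47220 - 110*(-11) = 47220 - 1*(-1210) = 47220 + 1210 = 48430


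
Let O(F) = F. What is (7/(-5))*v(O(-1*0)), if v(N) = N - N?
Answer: 0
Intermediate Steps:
v(N) = 0
(7/(-5))*v(O(-1*0)) = (7/(-5))*0 = (7*(-1/5))*0 = -7/5*0 = 0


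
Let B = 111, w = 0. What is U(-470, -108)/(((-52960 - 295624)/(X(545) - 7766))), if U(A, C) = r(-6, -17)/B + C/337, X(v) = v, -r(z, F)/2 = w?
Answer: -194967/29368202 ≈ -0.0066387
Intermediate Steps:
r(z, F) = 0 (r(z, F) = -2*0 = 0)
U(A, C) = C/337 (U(A, C) = 0/111 + C/337 = 0*(1/111) + C*(1/337) = 0 + C/337 = C/337)
U(-470, -108)/(((-52960 - 295624)/(X(545) - 7766))) = ((1/337)*(-108))/(((-52960 - 295624)/(545 - 7766))) = -108/(337*((-348584/(-7221)))) = -108/(337*((-348584*(-1/7221)))) = -108/(337*348584/7221) = -108/337*7221/348584 = -194967/29368202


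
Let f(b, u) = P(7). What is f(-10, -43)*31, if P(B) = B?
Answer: 217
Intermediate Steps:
f(b, u) = 7
f(-10, -43)*31 = 7*31 = 217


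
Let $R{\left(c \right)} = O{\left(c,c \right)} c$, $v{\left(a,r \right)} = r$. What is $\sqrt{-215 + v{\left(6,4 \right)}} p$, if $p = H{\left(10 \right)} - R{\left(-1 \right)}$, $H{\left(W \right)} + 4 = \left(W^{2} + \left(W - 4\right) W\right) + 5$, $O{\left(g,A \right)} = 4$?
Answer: $165 i \sqrt{211} \approx 2396.8 i$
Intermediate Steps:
$H{\left(W \right)} = 1 + W^{2} + W \left(-4 + W\right)$ ($H{\left(W \right)} = -4 + \left(\left(W^{2} + \left(W - 4\right) W\right) + 5\right) = -4 + \left(\left(W^{2} + \left(-4 + W\right) W\right) + 5\right) = -4 + \left(\left(W^{2} + W \left(-4 + W\right)\right) + 5\right) = -4 + \left(5 + W^{2} + W \left(-4 + W\right)\right) = 1 + W^{2} + W \left(-4 + W\right)$)
$R{\left(c \right)} = 4 c$
$p = 165$ ($p = \left(1 - 40 + 2 \cdot 10^{2}\right) - 4 \left(-1\right) = \left(1 - 40 + 2 \cdot 100\right) - -4 = \left(1 - 40 + 200\right) + 4 = 161 + 4 = 165$)
$\sqrt{-215 + v{\left(6,4 \right)}} p = \sqrt{-215 + 4} \cdot 165 = \sqrt{-211} \cdot 165 = i \sqrt{211} \cdot 165 = 165 i \sqrt{211}$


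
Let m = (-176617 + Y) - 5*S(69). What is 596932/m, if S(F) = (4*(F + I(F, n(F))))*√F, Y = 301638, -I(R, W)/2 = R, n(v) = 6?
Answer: 74629035572/15498846841 - 823766160*√69/15498846841 ≈ 4.3736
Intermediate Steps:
I(R, W) = -2*R
S(F) = -4*F^(3/2) (S(F) = (4*(F - 2*F))*√F = (4*(-F))*√F = (-4*F)*√F = -4*F^(3/2))
m = 125021 + 1380*√69 (m = (-176617 + 301638) - (-20)*69^(3/2) = 125021 - (-20)*69*√69 = 125021 - (-1380)*√69 = 125021 + 1380*√69 ≈ 1.3648e+5)
596932/m = 596932/(125021 + 1380*√69)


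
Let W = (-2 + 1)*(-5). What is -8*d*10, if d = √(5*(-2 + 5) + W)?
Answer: -160*√5 ≈ -357.77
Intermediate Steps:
W = 5 (W = -1*(-5) = 5)
d = 2*√5 (d = √(5*(-2 + 5) + 5) = √(5*3 + 5) = √(15 + 5) = √20 = 2*√5 ≈ 4.4721)
-8*d*10 = -16*√5*10 = -160*√5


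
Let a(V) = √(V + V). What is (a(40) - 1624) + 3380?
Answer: 1756 + 4*√5 ≈ 1764.9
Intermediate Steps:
a(V) = √2*√V (a(V) = √(2*V) = √2*√V)
(a(40) - 1624) + 3380 = (√2*√40 - 1624) + 3380 = (√2*(2*√10) - 1624) + 3380 = (4*√5 - 1624) + 3380 = (-1624 + 4*√5) + 3380 = 1756 + 4*√5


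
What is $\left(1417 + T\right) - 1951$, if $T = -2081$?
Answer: $-2615$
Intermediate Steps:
$\left(1417 + T\right) - 1951 = \left(1417 - 2081\right) - 1951 = -664 - 1951 = -2615$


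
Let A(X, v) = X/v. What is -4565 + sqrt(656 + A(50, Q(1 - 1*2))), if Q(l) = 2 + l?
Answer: -4565 + sqrt(706) ≈ -4538.4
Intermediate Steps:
-4565 + sqrt(656 + A(50, Q(1 - 1*2))) = -4565 + sqrt(656 + 50/(2 + (1 - 1*2))) = -4565 + sqrt(656 + 50/(2 + (1 - 2))) = -4565 + sqrt(656 + 50/(2 - 1)) = -4565 + sqrt(656 + 50/1) = -4565 + sqrt(656 + 50*1) = -4565 + sqrt(656 + 50) = -4565 + sqrt(706)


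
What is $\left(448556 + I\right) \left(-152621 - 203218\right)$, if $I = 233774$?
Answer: $-242799624870$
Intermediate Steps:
$\left(448556 + I\right) \left(-152621 - 203218\right) = \left(448556 + 233774\right) \left(-152621 - 203218\right) = 682330 \left(-355839\right) = -242799624870$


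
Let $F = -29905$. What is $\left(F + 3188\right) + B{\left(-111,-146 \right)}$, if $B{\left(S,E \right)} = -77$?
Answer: $-26794$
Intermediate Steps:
$\left(F + 3188\right) + B{\left(-111,-146 \right)} = \left(-29905 + 3188\right) - 77 = -26717 - 77 = -26794$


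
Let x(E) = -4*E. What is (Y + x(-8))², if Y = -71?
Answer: 1521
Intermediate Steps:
(Y + x(-8))² = (-71 - 4*(-8))² = (-71 + 32)² = (-39)² = 1521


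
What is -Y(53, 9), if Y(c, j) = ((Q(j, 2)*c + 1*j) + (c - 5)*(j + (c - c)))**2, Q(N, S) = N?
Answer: -842724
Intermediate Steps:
Y(c, j) = (j + c*j + j*(-5 + c))**2 (Y(c, j) = ((j*c + 1*j) + (c - 5)*(j + (c - c)))**2 = ((c*j + j) + (-5 + c)*(j + 0))**2 = ((j + c*j) + (-5 + c)*j)**2 = ((j + c*j) + j*(-5 + c))**2 = (j + c*j + j*(-5 + c))**2)
-Y(53, 9) = -4*9**2*(-2 + 53)**2 = -4*81*51**2 = -4*81*2601 = -1*842724 = -842724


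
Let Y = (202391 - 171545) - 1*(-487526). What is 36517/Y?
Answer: 36517/518372 ≈ 0.070446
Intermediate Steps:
Y = 518372 (Y = 30846 + 487526 = 518372)
36517/Y = 36517/518372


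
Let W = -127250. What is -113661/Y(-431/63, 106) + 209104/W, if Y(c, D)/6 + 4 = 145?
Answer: -813348013/5980750 ≈ -135.99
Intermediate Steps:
Y(c, D) = 846 (Y(c, D) = -24 + 6*145 = -24 + 870 = 846)
-113661/Y(-431/63, 106) + 209104/W = -113661/846 + 209104/(-127250) = -113661*1/846 + 209104*(-1/127250) = -12629/94 - 104552/63625 = -813348013/5980750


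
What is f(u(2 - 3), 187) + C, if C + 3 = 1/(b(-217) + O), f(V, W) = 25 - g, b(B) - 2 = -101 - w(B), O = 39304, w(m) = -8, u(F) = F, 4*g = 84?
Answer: 39214/39213 ≈ 1.0000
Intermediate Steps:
g = 21 (g = (1/4)*84 = 21)
b(B) = -91 (b(B) = 2 + (-101 - 1*(-8)) = 2 + (-101 + 8) = 2 - 93 = -91)
f(V, W) = 4 (f(V, W) = 25 - 1*21 = 25 - 21 = 4)
C = -117638/39213 (C = -3 + 1/(-91 + 39304) = -3 + 1/39213 = -117638/39213 ≈ -3.0000)
f(u(2 - 3), 187) + C = 4 - 117638/39213 = 39214/39213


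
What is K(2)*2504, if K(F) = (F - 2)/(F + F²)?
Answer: 0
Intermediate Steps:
K(F) = (-2 + F)/(F + F²)
K(2)*2504 = ((-2 + 2)/(2*(1 + 2)))*2504 = ((½)*0/3)*2504 = ((½)*(⅓)*0)*2504 = 0*2504 = 0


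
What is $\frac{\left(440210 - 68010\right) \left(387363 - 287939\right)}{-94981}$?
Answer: $- \frac{37005612800}{94981} \approx -3.8961 \cdot 10^{5}$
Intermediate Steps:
$\frac{\left(440210 - 68010\right) \left(387363 - 287939\right)}{-94981} = 372200 \cdot 99424 \left(- \frac{1}{94981}\right) = 37005612800 \left(- \frac{1}{94981}\right) = - \frac{37005612800}{94981}$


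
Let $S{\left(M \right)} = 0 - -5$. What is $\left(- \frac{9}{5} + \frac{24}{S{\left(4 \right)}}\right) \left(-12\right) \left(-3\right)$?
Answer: $108$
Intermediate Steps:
$S{\left(M \right)} = 5$ ($S{\left(M \right)} = 0 + 5 = 5$)
$\left(- \frac{9}{5} + \frac{24}{S{\left(4 \right)}}\right) \left(-12\right) \left(-3\right) = \left(- \frac{9}{5} + \frac{24}{5}\right) \left(-12\right) \left(-3\right) = 3 \left(-12\right) \left(-3\right) = \left(-36\right) \left(-3\right) = 108$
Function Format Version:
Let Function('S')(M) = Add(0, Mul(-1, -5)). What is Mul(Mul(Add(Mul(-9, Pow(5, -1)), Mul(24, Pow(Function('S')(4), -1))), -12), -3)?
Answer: 108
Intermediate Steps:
Function('S')(M) = 5 (Function('S')(M) = Add(0, 5) = 5)
Mul(Mul(Add(Mul(-9, Pow(5, -1)), Mul(24, Pow(Function('S')(4), -1))), -12), -3) = Mul(Mul(Add(Mul(-9, Pow(5, -1)), Mul(24, Pow(5, -1))), -12), -3) = Mul(Mul(Add(Mul(-9, Rational(1, 5)), Mul(24, Rational(1, 5))), -12), -3) = Mul(Mul(Add(Rational(-9, 5), Rational(24, 5)), -12), -3) = Mul(Mul(3, -12), -3) = Mul(-36, -3) = 108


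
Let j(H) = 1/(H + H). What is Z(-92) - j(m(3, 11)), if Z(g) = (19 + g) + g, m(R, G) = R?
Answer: -991/6 ≈ -165.17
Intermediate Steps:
j(H) = 1/(2*H)
Z(g) = 19 + 2*g
Z(-92) - j(m(3, 11)) = (19 + 2*(-92)) - 1/(2*3) = (19 - 184) - 1/(2*3) = -165 - 1*⅙ = -165 - ⅙ = -991/6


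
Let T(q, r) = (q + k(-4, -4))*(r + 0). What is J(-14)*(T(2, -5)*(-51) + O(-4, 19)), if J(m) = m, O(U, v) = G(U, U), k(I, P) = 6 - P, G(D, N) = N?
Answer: -42784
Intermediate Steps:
O(U, v) = U
T(q, r) = r*(10 + q) (T(q, r) = (q + (6 - 1*(-4)))*(r + 0) = (q + (6 + 4))*r = (q + 10)*r = (10 + q)*r = r*(10 + q))
J(-14)*(T(2, -5)*(-51) + O(-4, 19)) = -14*(-5*(10 + 2)*(-51) - 4) = -14*(-5*12*(-51) - 4) = -14*(-60*(-51) - 4) = -14*(3060 - 4) = -14*3056 = -42784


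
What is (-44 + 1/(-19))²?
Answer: 700569/361 ≈ 1940.6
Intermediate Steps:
(-44 + 1/(-19))² = (-44 - 1/19)² = (-837/19)² = 700569/361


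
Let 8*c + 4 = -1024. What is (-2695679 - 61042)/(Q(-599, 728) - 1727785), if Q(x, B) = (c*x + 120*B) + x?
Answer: 5513442/3128105 ≈ 1.7626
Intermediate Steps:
c = -257/2 (c = -½ + (⅛)*(-1024) = -½ - 128 = -257/2 ≈ -128.50)
Q(x, B) = 120*B - 255*x/2 (Q(x, B) = (-257*x/2 + 120*B) + x = (120*B - 257*x/2) + x = 120*B - 255*x/2)
(-2695679 - 61042)/(Q(-599, 728) - 1727785) = (-2695679 - 61042)/((120*728 - 255/2*(-599)) - 1727785) = -2756721/((87360 + 152745/2) - 1727785) = -2756721/(327465/2 - 1727785) = -2756721/(-3128105/2) = -2756721*(-2/3128105) = 5513442/3128105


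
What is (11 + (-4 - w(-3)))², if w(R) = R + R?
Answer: 169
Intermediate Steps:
w(R) = 2*R
(11 + (-4 - w(-3)))² = (11 + (-4 - 2*(-3)))² = (11 + (-4 - 1*(-6)))² = (11 + (-4 + 6))² = (11 + 2)² = 13² = 169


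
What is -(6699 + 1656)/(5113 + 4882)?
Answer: -1671/1999 ≈ -0.83592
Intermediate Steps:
-(6699 + 1656)/(5113 + 4882) = -8355/9995 = -1*1671/1999 = -1671/1999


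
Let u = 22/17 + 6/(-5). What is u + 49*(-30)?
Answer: -124942/85 ≈ -1469.9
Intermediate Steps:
u = 8/85 (u = 22*(1/17) + 6*(-⅕) = 22/17 - 6/5 = 8/85 ≈ 0.094118)
u + 49*(-30) = 8/85 + 49*(-30) = 8/85 - 1470 = -124942/85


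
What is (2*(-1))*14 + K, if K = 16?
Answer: -12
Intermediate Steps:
(2*(-1))*14 + K = (2*(-1))*14 + 16 = -2*14 + 16 = -28 + 16 = -12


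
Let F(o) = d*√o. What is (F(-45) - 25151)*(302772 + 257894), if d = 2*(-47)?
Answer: -14101310566 - 158107812*I*√5 ≈ -1.4101e+10 - 3.5354e+8*I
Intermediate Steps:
d = -94
F(o) = -94*√o
(F(-45) - 25151)*(302772 + 257894) = (-282*I*√5 - 25151)*(302772 + 257894) = (-282*I*√5 - 25151)*560666 = (-25151 - 282*I*√5)*560666 = -14101310566 - 158107812*I*√5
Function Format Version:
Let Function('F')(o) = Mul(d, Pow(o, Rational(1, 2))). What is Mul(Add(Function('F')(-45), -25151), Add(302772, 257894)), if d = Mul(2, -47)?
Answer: Add(-14101310566, Mul(-158107812, I, Pow(5, Rational(1, 2)))) ≈ Add(-1.4101e+10, Mul(-3.5354e+8, I))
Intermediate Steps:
d = -94
Function('F')(o) = Mul(-94, Pow(o, Rational(1, 2)))
Mul(Add(Function('F')(-45), -25151), Add(302772, 257894)) = Mul(Add(Mul(-94, Pow(-45, Rational(1, 2))), -25151), Add(302772, 257894)) = Mul(Add(Mul(-94, Mul(3, I, Pow(5, Rational(1, 2)))), -25151), 560666) = Mul(Add(Mul(-282, I, Pow(5, Rational(1, 2))), -25151), 560666) = Mul(Add(-25151, Mul(-282, I, Pow(5, Rational(1, 2)))), 560666) = Add(-14101310566, Mul(-158107812, I, Pow(5, Rational(1, 2))))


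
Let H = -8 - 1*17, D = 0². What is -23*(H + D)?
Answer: 575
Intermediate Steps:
D = 0
H = -25 (H = -8 - 17 = -25)
-23*(H + D) = -23*(-25 + 0) = -23*(-25) = 575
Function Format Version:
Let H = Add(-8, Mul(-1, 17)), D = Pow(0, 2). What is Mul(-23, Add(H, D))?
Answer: 575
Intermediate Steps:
D = 0
H = -25 (H = Add(-8, -17) = -25)
Mul(-23, Add(H, D)) = Mul(-23, Add(-25, 0)) = Mul(-23, -25) = 575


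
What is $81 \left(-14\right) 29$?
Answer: $-32886$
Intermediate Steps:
$81 \left(-14\right) 29 = \left(-1134\right) 29 = -32886$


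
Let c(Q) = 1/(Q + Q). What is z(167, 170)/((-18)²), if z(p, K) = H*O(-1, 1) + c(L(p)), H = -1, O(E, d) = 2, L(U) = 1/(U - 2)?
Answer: 161/648 ≈ 0.24846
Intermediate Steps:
L(U) = 1/(-2 + U)
c(Q) = 1/(2*Q)
z(p, K) = -3 + p/2 (z(p, K) = -1*2 + 1/(2*(1/(-2 + p))) = -2 + (-2 + p)/2 = -2 + (-1 + p/2) = -3 + p/2)
z(167, 170)/((-18)²) = (-3 + (½)*167)/((-18)²) = (-3 + 167/2)/324 = (161/2)*(1/324) = 161/648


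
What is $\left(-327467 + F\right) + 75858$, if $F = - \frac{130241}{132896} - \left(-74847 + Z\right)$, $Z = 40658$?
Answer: $- \frac{28894378561}{132896} \approx -2.1742 \cdot 10^{5}$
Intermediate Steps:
$F = \frac{4543451103}{132896}$ ($F = - \frac{130241}{132896} - \left(-74847 + 40658\right) = \left(-130241\right) \frac{1}{132896} - -34189 = - \frac{130241}{132896} + 34189 = \frac{4543451103}{132896} \approx 34188.0$)
$\left(-327467 + F\right) + 75858 = \left(-327467 + \frac{4543451103}{132896}\right) + 75858 = - \frac{38975603329}{132896} + 75858 = - \frac{28894378561}{132896}$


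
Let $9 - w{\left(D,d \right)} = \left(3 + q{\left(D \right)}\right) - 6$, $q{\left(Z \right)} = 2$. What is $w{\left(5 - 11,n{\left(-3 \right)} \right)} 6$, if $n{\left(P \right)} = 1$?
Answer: $60$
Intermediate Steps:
$w{\left(D,d \right)} = 10$ ($w{\left(D,d \right)} = 9 - \left(\left(3 + 2\right) - 6\right) = 9 - \left(5 - 6\right) = 9 - -1 = 9 + 1 = 10$)
$w{\left(5 - 11,n{\left(-3 \right)} \right)} 6 = 10 \cdot 6 = 60$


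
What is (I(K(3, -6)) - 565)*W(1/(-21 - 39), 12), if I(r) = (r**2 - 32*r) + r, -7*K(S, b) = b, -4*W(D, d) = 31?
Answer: 897481/196 ≈ 4579.0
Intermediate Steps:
W(D, d) = -31/4 (W(D, d) = -1/4*31 = -31/4)
K(S, b) = -b/7
I(r) = r**2 - 31*r
(I(K(3, -6)) - 565)*W(1/(-21 - 39), 12) = ((-1/7*(-6))*(-31 - 1/7*(-6)) - 565)*(-31/4) = (6*(-31 + 6/7)/7 - 565)*(-31/4) = ((6/7)*(-211/7) - 565)*(-31/4) = (-1266/49 - 565)*(-31/4) = -28951/49*(-31/4) = 897481/196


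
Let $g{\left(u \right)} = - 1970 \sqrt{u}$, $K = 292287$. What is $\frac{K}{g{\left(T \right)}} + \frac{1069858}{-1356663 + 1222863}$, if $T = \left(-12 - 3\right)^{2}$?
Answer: $- \frac{47148203}{2635860} \approx -17.887$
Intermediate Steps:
$T = 225$ ($T = \left(-15\right)^{2} = 225$)
$\frac{K}{g{\left(T \right)}} + \frac{1069858}{-1356663 + 1222863} = \frac{292287}{\left(-1970\right) \sqrt{225}} + \frac{1069858}{-1356663 + 1222863} = \frac{292287}{\left(-1970\right) 15} + \frac{1069858}{-133800} = \frac{292287}{-29550} + 1069858 \left(- \frac{1}{133800}\right) = 292287 \left(- \frac{1}{29550}\right) - \frac{534929}{66900} = - \frac{97429}{9850} - \frac{534929}{66900} = - \frac{47148203}{2635860}$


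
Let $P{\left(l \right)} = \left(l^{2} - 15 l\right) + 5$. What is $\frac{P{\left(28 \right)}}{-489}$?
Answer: $- \frac{123}{163} \approx -0.7546$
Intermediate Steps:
$P{\left(l \right)} = 5 + l^{2} - 15 l$
$\frac{P{\left(28 \right)}}{-489} = \frac{5 + 28^{2} - 420}{-489} = \left(5 + 784 - 420\right) \left(- \frac{1}{489}\right) = 369 \left(- \frac{1}{489}\right) = - \frac{123}{163}$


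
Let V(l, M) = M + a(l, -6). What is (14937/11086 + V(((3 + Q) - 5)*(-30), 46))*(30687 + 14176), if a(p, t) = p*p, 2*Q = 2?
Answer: 471164370859/11086 ≈ 4.2501e+7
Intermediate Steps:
Q = 1 (Q = (½)*2 = 1)
a(p, t) = p²
V(l, M) = M + l²
(14937/11086 + V(((3 + Q) - 5)*(-30), 46))*(30687 + 14176) = (14937/11086 + (46 + (((3 + 1) - 5)*(-30))²))*(30687 + 14176) = (14937*(1/11086) + (46 + ((4 - 5)*(-30))²))*44863 = (14937/11086 + (46 + (-1*(-30))²))*44863 = (14937/11086 + (46 + 30²))*44863 = (14937/11086 + (46 + 900))*44863 = (14937/11086 + 946)*44863 = (10502293/11086)*44863 = 471164370859/11086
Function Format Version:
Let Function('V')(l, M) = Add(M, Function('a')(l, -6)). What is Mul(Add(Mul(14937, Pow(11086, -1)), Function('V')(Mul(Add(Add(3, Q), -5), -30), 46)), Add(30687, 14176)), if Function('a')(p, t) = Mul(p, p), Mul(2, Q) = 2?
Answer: Rational(471164370859, 11086) ≈ 4.2501e+7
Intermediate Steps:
Q = 1 (Q = Mul(Rational(1, 2), 2) = 1)
Function('a')(p, t) = Pow(p, 2)
Function('V')(l, M) = Add(M, Pow(l, 2))
Mul(Add(Mul(14937, Pow(11086, -1)), Function('V')(Mul(Add(Add(3, Q), -5), -30), 46)), Add(30687, 14176)) = Mul(Add(Mul(14937, Pow(11086, -1)), Add(46, Pow(Mul(Add(Add(3, 1), -5), -30), 2))), Add(30687, 14176)) = Mul(Add(Mul(14937, Rational(1, 11086)), Add(46, Pow(Mul(Add(4, -5), -30), 2))), 44863) = Mul(Add(Rational(14937, 11086), Add(46, Pow(Mul(-1, -30), 2))), 44863) = Mul(Add(Rational(14937, 11086), Add(46, Pow(30, 2))), 44863) = Mul(Add(Rational(14937, 11086), Add(46, 900)), 44863) = Mul(Add(Rational(14937, 11086), 946), 44863) = Mul(Rational(10502293, 11086), 44863) = Rational(471164370859, 11086)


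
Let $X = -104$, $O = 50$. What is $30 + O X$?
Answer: $-5170$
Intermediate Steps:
$30 + O X = 30 + 50 \left(-104\right) = 30 - 5200 = -5170$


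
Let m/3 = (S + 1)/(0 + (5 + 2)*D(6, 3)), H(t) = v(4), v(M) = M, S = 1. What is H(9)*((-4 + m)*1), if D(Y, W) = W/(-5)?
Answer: -152/7 ≈ -21.714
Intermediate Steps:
D(Y, W) = -W/5 (D(Y, W) = W*(-1/5) = -W/5)
H(t) = 4
m = -10/7 (m = 3*((1 + 1)/(0 + (5 + 2)*(-1/5*3))) = 3*(2/(0 + 7*(-3/5))) = 3*(2/(0 - 21/5)) = 3*(2/(-21/5)) = 3*(2*(-5/21)) = 3*(-10/21) = -10/7 ≈ -1.4286)
H(9)*((-4 + m)*1) = 4*((-4 - 10/7)*1) = 4*(-38/7*1) = 4*(-38/7) = -152/7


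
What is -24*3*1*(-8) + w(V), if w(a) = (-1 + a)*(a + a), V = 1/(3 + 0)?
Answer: 5180/9 ≈ 575.56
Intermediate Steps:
V = 1/3 ≈ 0.33333
w(a) = 2*a*(-1 + a) (w(a) = (-1 + a)*(2*a) = 2*a*(-1 + a))
-24*3*1*(-8) + w(V) = -24*3*1*(-8) + 2*(1/3)*(-1 + 1/3) = -72*(-8) + 2*(1/3)*(-2/3) = -24*(-24) - 4/9 = 576 - 4/9 = 5180/9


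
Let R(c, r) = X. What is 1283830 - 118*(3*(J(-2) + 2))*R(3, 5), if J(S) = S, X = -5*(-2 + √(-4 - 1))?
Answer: 1283830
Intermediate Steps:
X = 10 - 5*I*√5 (X = -5*(-2 + √(-5)) = -5*(-2 + I*√5) = 10 - 5*I*√5 ≈ 10.0 - 11.18*I)
R(c, r) = 10 - 5*I*√5
1283830 - 118*(3*(J(-2) + 2))*R(3, 5) = 1283830 - 118*(3*(-2 + 2))*(10 - 5*I*√5) = 1283830 - 118*(3*0)*(10 - 5*I*√5) = 1283830 - 118*0*(10 - 5*I*√5) = 1283830 - 0*(10 - 5*I*√5) = 1283830 - 1*0 = 1283830 + 0 = 1283830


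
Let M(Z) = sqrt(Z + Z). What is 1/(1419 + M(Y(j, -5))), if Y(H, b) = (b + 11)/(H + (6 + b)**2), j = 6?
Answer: 3311/4698305 - 2*sqrt(21)/14094915 ≈ 0.00070407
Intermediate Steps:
Y(H, b) = (11 + b)/(H + (6 + b)**2)
M(Z) = sqrt(2)*sqrt(Z) (M(Z) = sqrt(2*Z) = sqrt(2)*sqrt(Z))
1/(1419 + M(Y(j, -5))) = 1/(1419 + sqrt(2)*sqrt((11 - 5)/(6 + (6 - 5)**2))) = 1/(1419 + sqrt(2)*sqrt(6/(6 + 1**2))) = 1/(1419 + sqrt(2)*sqrt(6/(6 + 1))) = 1/(1419 + sqrt(2)*sqrt(6/7)) = 1/(1419 + sqrt(2)*(sqrt(42)/7)) = 1/(1419 + 2*sqrt(21)/7)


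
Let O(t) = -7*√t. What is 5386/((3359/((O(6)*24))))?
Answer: -904848*√6/3359 ≈ -659.84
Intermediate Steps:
5386/((3359/((O(6)*24)))) = 5386/((3359/((-7*√6*24)))) = 5386/((3359/((-168*√6)))) = 5386/((3359*(-√6/1008))) = 5386/((-3359*√6/1008)) = 5386*(-168*√6/3359) = -904848*√6/3359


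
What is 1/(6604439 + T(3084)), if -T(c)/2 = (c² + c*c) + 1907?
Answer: -1/31443599 ≈ -3.1803e-8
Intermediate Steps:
T(c) = -3814 - 4*c² (T(c) = -2*((c² + c*c) + 1907) = -2*((c² + c²) + 1907) = -2*(2*c² + 1907) = -2*(1907 + 2*c²) = -3814 - 4*c²)
1/(6604439 + T(3084)) = 1/(6604439 + (-3814 - 4*3084²)) = 1/(6604439 + (-3814 - 4*9511056)) = 1/(6604439 + (-3814 - 38044224)) = 1/(6604439 - 38048038) = 1/(-31443599) = -1/31443599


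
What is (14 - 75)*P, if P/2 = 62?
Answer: -7564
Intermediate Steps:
P = 124 (P = 2*62 = 124)
(14 - 75)*P = (14 - 75)*124 = -61*124 = -7564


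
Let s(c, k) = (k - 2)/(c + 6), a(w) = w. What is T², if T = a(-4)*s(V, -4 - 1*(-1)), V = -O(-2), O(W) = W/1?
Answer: 25/4 ≈ 6.2500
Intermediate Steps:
O(W) = W (O(W) = W*1 = W)
V = 2 (V = -1*(-2) = 2)
s(c, k) = (-2 + k)/(6 + c)
T = 5/2 (T = -4*(-2 + (-4 - 1*(-1)))/(6 + 2) = -4*(-2 + (-4 + 1))/8 = -(-2 - 3)/2 = -(-5)/2 = -4*(-5/8) = 5/2 ≈ 2.5000)
T² = (5/2)² = 25/4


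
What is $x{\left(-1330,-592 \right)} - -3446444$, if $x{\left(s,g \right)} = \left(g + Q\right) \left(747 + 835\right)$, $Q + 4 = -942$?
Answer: $1013328$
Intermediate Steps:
$Q = -946$ ($Q = -4 - 942 = -946$)
$x{\left(s,g \right)} = -1496572 + 1582 g$ ($x{\left(s,g \right)} = \left(g - 946\right) \left(747 + 835\right) = \left(-946 + g\right) 1582 = -1496572 + 1582 g$)
$x{\left(-1330,-592 \right)} - -3446444 = \left(-1496572 + 1582 \left(-592\right)\right) - -3446444 = \left(-1496572 - 936544\right) + 3446444 = -2433116 + 3446444 = 1013328$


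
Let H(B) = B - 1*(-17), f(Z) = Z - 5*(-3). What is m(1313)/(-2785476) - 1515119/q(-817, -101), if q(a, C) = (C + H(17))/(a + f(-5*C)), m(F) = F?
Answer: -1253437300746239/186626892 ≈ -6.7163e+6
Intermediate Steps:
f(Z) = 15 + Z (f(Z) = Z + 15 = 15 + Z)
H(B) = 17 + B (H(B) = B + 17 = 17 + B)
q(a, C) = (34 + C)/(15 + a - 5*C) (q(a, C) = (C + (17 + 17))/(a + (15 - 5*C)) = (C + 34)/(15 + a - 5*C) = (34 + C)/(15 + a - 5*C))
m(1313)/(-2785476) - 1515119/q(-817, -101) = 1313/(-2785476) - 1515119*(15 - 817 - 5*(-101))/(34 - 101) = 1313*(-1/2785476) - 1515119/(-67/(15 - 817 + 505)) = -1313/2785476 - 1515119/(-67/(-297)) = -1313/2785476 - 1515119/((-1/297*(-67))) = -1313/2785476 - 1515119/67/297 = -1313/2785476 - 1515119*297/67 = -1313/2785476 - 449990343/67 = -1253437300746239/186626892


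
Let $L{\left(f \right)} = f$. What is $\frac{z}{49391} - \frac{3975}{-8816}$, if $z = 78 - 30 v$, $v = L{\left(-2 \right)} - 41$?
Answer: $\frac{208389513}{435431056} \approx 0.47858$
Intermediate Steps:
$v = -43$ ($v = -2 - 41 = -43$)
$z = 1368$ ($z = 78 - -1290 = 78 + 1290 = 1368$)
$\frac{z}{49391} - \frac{3975}{-8816} = \frac{1368}{49391} - \frac{3975}{-8816} = 1368 \cdot \frac{1}{49391} - - \frac{3975}{8816} = \frac{1368}{49391} + \frac{3975}{8816} = \frac{208389513}{435431056}$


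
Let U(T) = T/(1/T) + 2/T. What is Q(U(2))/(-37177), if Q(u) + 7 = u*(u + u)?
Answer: -43/37177 ≈ -0.0011566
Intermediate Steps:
U(T) = T² + 2/T (U(T) = T*T + 2/T = T² + 2/T)
Q(u) = -7 + 2*u² (Q(u) = -7 + u*(u + u) = -7 + u*(2*u) = -7 + 2*u²)
Q(U(2))/(-37177) = (-7 + 2*((2 + 2³)/2)²)/(-37177) = (-7 + 2*((2 + 8)/2)²)*(-1/37177) = (-7 + 2*((½)*10)²)*(-1/37177) = (-7 + 2*5²)*(-1/37177) = (-7 + 2*25)*(-1/37177) = (-7 + 50)*(-1/37177) = 43*(-1/37177) = -43/37177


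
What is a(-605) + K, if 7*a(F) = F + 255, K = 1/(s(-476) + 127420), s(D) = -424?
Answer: -6349799/126996 ≈ -50.000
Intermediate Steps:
K = 1/126996 (K = 1/(-424 + 127420) = 1/126996 ≈ 7.8743e-6)
a(F) = 255/7 + F/7 (a(F) = (F + 255)/7 = (255 + F)/7 = 255/7 + F/7)
a(-605) + K = (255/7 + (⅐)*(-605)) + 1/126996 = (255/7 - 605/7) + 1/126996 = -50 + 1/126996 = -6349799/126996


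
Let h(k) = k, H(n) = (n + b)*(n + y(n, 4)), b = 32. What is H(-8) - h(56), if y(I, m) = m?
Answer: -152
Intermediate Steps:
H(n) = (4 + n)*(32 + n) (H(n) = (n + 32)*(n + 4) = (32 + n)*(4 + n) = (4 + n)*(32 + n))
H(-8) - h(56) = (128 + (-8)² + 36*(-8)) - 1*56 = (128 + 64 - 288) - 56 = -96 - 56 = -152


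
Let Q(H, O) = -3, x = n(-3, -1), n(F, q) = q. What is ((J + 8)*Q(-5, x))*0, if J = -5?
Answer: 0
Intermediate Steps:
x = -1
((J + 8)*Q(-5, x))*0 = ((-5 + 8)*(-3))*0 = (3*(-3))*0 = -9*0 = 0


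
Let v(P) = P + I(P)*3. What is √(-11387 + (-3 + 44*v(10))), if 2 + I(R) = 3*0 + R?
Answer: I*√9894 ≈ 99.469*I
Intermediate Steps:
I(R) = -2 + R (I(R) = -2 + (3*0 + R) = -2 + (0 + R) = -2 + R)
v(P) = -6 + 4*P (v(P) = P + (-2 + P)*3 = P + (-6 + 3*P) = -6 + 4*P)
√(-11387 + (-3 + 44*v(10))) = √(-11387 + (-3 + 44*(-6 + 4*10))) = √(-11387 + (-3 + 44*(-6 + 40))) = √(-11387 + (-3 + 44*34)) = √(-11387 + (-3 + 1496)) = √(-11387 + 1493) = √(-9894) = I*√9894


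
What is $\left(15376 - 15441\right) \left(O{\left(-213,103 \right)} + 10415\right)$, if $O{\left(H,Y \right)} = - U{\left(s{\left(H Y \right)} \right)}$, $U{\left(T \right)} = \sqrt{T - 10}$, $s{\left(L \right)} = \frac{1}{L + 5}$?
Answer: $-676975 + \frac{65 i \sqrt{4811025494}}{21934} \approx -6.7698 \cdot 10^{5} + 205.55 i$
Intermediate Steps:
$s{\left(L \right)} = \frac{1}{5 + L}$
$U{\left(T \right)} = \sqrt{-10 + T}$
$O{\left(H,Y \right)} = - \sqrt{-10 + \frac{1}{5 + H Y}}$
$\left(15376 - 15441\right) \left(O{\left(-213,103 \right)} + 10415\right) = \left(15376 - 15441\right) \left(- \sqrt{- \frac{49 + 10 \left(-213\right) 103}{5 - 21939}} + 10415\right) = - 65 \left(- \sqrt{- \frac{49 - 219390}{5 - 21939}} + 10415\right) = - 65 \left(- \sqrt{\left(-1\right) \frac{1}{-21934} \left(-219341\right)} + 10415\right) = - 65 \left(- \sqrt{\left(-1\right) \left(- \frac{1}{21934}\right) \left(-219341\right)} + 10415\right) = - 65 \left(- \sqrt{- \frac{219341}{21934}} + 10415\right) = - 65 \left(- \frac{i \sqrt{4811025494}}{21934} + 10415\right) = - 65 \left(10415 - \frac{i \sqrt{4811025494}}{21934}\right) = -676975 + \frac{65 i \sqrt{4811025494}}{21934}$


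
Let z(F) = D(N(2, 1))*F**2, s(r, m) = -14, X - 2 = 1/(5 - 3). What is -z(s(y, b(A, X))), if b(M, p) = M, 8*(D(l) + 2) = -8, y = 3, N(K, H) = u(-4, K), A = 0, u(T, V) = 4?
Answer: 588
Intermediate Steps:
N(K, H) = 4
X = 5/2 (X = 2 + 1/(5 - 3) = 2 + 1/2 = 5/2 ≈ 2.5000)
D(l) = -3 (D(l) = -2 + (1/8)*(-8) = -2 - 1 = -3)
z(F) = -3*F**2
-z(s(y, b(A, X))) = -(-3)*(-14)**2 = -(-3)*196 = -1*(-588) = 588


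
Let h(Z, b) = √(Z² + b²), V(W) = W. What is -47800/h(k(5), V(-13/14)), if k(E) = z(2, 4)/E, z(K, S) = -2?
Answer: -3346000*√5009/5009 ≈ -47277.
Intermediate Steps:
k(E) = -2/E
-47800/h(k(5), V(-13/14)) = -47800/√((-2/5)² + (-13/14)²) = -47800/√((-2*⅕)² + (-13*1/14)²) = -47800/√((-⅖)² + (-13/14)²) = -47800/√(4/25 + 169/196) = -47800*70*√5009/5009 = -3346000*√5009/5009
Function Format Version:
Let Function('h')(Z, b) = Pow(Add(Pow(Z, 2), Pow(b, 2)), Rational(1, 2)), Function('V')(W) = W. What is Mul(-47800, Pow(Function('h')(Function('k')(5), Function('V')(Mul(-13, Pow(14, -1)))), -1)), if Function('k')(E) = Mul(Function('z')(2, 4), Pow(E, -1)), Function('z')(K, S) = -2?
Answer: Mul(Rational(-3346000, 5009), Pow(5009, Rational(1, 2))) ≈ -47277.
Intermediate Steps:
Function('k')(E) = Mul(-2, Pow(E, -1))
Mul(-47800, Pow(Function('h')(Function('k')(5), Function('V')(Mul(-13, Pow(14, -1)))), -1)) = Mul(-47800, Pow(Pow(Add(Pow(Mul(-2, Pow(5, -1)), 2), Pow(Mul(-13, Pow(14, -1)), 2)), Rational(1, 2)), -1)) = Mul(-47800, Pow(Pow(Add(Pow(Mul(-2, Rational(1, 5)), 2), Pow(Mul(-13, Rational(1, 14)), 2)), Rational(1, 2)), -1)) = Mul(-47800, Pow(Pow(Add(Pow(Rational(-2, 5), 2), Pow(Rational(-13, 14), 2)), Rational(1, 2)), -1)) = Mul(-47800, Pow(Pow(Add(Rational(4, 25), Rational(169, 196)), Rational(1, 2)), -1)) = Mul(-47800, Pow(Pow(Rational(5009, 4900), Rational(1, 2)), -1)) = Mul(-47800, Pow(Mul(Rational(1, 70), Pow(5009, Rational(1, 2))), -1)) = Mul(-47800, Mul(Rational(70, 5009), Pow(5009, Rational(1, 2)))) = Mul(Rational(-3346000, 5009), Pow(5009, Rational(1, 2)))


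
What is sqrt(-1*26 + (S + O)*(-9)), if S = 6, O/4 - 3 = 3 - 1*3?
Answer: 2*I*sqrt(47) ≈ 13.711*I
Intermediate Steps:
O = 12 (O = 12 + 4*(3 - 1*3) = 12 + 4*(3 - 3) = 12 + 4*0 = 12 + 0 = 12)
sqrt(-1*26 + (S + O)*(-9)) = sqrt(-1*26 + (6 + 12)*(-9)) = sqrt(-26 + 18*(-9)) = sqrt(-26 - 162) = sqrt(-188) = 2*I*sqrt(47)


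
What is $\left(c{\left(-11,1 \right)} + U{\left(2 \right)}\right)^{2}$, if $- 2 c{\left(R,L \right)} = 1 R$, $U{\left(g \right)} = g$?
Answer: $\frac{225}{4} \approx 56.25$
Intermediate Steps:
$c{\left(R,L \right)} = - \frac{R}{2}$ ($c{\left(R,L \right)} = - \frac{1 R}{2} = - \frac{R}{2}$)
$\left(c{\left(-11,1 \right)} + U{\left(2 \right)}\right)^{2} = \left(\left(- \frac{1}{2}\right) \left(-11\right) + 2\right)^{2} = \left(\frac{11}{2} + 2\right)^{2} = \left(\frac{15}{2}\right)^{2} = \frac{225}{4}$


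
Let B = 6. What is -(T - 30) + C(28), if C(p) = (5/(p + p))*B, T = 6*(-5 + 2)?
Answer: 1359/28 ≈ 48.536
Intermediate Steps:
T = -18 (T = 6*(-3) = -18)
C(p) = 15/p (C(p) = (5/(p + p))*6 = (5/(2*p))*6 = 15/p)
-(T - 30) + C(28) = -(-18 - 30) + 15/28 = -1*(-48) + 15*(1/28) = 48 + 15/28 = 1359/28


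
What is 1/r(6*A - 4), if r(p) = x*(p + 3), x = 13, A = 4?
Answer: 1/299 ≈ 0.0033445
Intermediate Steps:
r(p) = 39 + 13*p (r(p) = 13*(p + 3) = 13*(3 + p) = 39 + 13*p)
1/r(6*A - 4) = 1/(39 + 13*(6*4 - 4)) = 1/(39 + 13*(24 - 4)) = 1/(39 + 13*20) = 1/(39 + 260) = 1/299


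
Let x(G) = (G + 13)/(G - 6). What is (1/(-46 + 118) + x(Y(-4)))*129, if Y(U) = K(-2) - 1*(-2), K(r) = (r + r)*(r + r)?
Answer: 8041/24 ≈ 335.04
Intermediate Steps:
K(r) = 4*r**2 (K(r) = (2*r)*(2*r) = 4*r**2)
Y(U) = 18 (Y(U) = 4*(-2)**2 - 1*(-2) = 4*4 + 2 = 16 + 2 = 18)
x(G) = (13 + G)/(-6 + G)
(1/(-46 + 118) + x(Y(-4)))*129 = (1/(-46 + 118) + (13 + 18)/(-6 + 18))*129 = (1/72 + 31/12)*129 = (187/72)*129 = 8041/24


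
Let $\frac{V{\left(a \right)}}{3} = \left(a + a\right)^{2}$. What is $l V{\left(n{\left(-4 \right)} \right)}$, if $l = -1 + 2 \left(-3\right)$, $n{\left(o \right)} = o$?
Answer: $-1344$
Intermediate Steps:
$l = -7$ ($l = -1 - 6 = -7$)
$V{\left(a \right)} = 12 a^{2}$ ($V{\left(a \right)} = 3 \left(a + a\right)^{2} = 3 \left(2 a\right)^{2} = 3 \cdot 4 a^{2} = 12 a^{2}$)
$l V{\left(n{\left(-4 \right)} \right)} = - 7 \cdot 12 \left(-4\right)^{2} = - 7 \cdot 12 \cdot 16 = \left(-7\right) 192 = -1344$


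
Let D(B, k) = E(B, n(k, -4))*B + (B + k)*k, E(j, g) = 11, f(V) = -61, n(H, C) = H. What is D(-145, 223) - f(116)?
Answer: 15860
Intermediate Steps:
D(B, k) = 11*B + k*(B + k) (D(B, k) = 11*B + (B + k)*k = 11*B + k*(B + k))
D(-145, 223) - f(116) = (223**2 + 11*(-145) - 145*223) - 1*(-61) = (49729 - 1595 - 32335) + 61 = 15799 + 61 = 15860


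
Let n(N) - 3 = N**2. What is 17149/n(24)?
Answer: 17149/579 ≈ 29.618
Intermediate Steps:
n(N) = 3 + N**2
17149/n(24) = 17149/(3 + 24**2) = 17149/(3 + 576) = 17149/579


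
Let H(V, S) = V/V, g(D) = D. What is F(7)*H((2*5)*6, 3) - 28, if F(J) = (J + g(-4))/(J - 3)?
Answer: -109/4 ≈ -27.250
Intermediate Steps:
H(V, S) = 1
F(J) = (-4 + J)/(-3 + J) (F(J) = (J - 4)/(J - 3) = (-4 + J)/(-3 + J))
F(7)*H((2*5)*6, 3) - 28 = ((-4 + 7)/(-3 + 7))*1 - 28 = (3/4)*1 - 28 = 3/4 - 28 = -109/4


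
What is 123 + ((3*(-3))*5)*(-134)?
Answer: 6153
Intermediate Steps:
123 + ((3*(-3))*5)*(-134) = 123 - 9*5*(-134) = 123 - 45*(-134) = 123 + 6030 = 6153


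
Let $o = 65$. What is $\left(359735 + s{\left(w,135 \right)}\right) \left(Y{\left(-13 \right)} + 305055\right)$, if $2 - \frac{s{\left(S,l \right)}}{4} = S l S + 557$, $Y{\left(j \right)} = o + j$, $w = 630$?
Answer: $-65283282552895$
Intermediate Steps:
$Y{\left(j \right)} = 65 + j$
$s{\left(S,l \right)} = -2220 - 4 l S^{2}$ ($s{\left(S,l \right)} = 8 - 4 \left(S l S + 557\right) = 8 - 4 \left(l S^{2} + 557\right) = 8 - 4 \left(557 + l S^{2}\right) = 8 - \left(2228 + 4 l S^{2}\right) = -2220 - 4 l S^{2}$)
$\left(359735 + s{\left(w,135 \right)}\right) \left(Y{\left(-13 \right)} + 305055\right) = \left(359735 - \left(2220 + 540 \cdot 630^{2}\right)\right) \left(\left(65 - 13\right) + 305055\right) = \left(359735 - \left(2220 + 540 \cdot 396900\right)\right) \left(52 + 305055\right) = \left(359735 - 214328220\right) 305107 = \left(-213968485\right) 305107 = -65283282552895$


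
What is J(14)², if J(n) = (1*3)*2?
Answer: 36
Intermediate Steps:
J(n) = 6 (J(n) = 3*2 = 6)
J(14)² = 6² = 36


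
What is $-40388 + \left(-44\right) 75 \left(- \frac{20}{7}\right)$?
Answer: $- \frac{216716}{7} \approx -30959.0$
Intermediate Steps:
$-40388 + \left(-44\right) 75 \left(- \frac{20}{7}\right) = -40388 - 3300 \left(\left(-20\right) \frac{1}{7}\right) = -40388 - - \frac{66000}{7} = -40388 + \frac{66000}{7} = - \frac{216716}{7}$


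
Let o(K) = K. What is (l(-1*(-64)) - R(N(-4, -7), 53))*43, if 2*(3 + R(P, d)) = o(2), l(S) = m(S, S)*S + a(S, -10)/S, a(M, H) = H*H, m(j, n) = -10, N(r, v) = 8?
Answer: -437869/16 ≈ -27367.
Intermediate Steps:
a(M, H) = H²
l(S) = -10*S + 100/S (l(S) = -10*S + (-10)²/S = -10*S + 100/S)
R(P, d) = -2 (R(P, d) = -3 + (½)*2 = -3 + 1 = -2)
(l(-1*(-64)) - R(N(-4, -7), 53))*43 = ((-(-10)*(-64) + 100/((-1*(-64)))) - 1*(-2))*43 = ((-10*64 + 100/64) + 2)*43 = ((-640 + 100*(1/64)) + 2)*43 = ((-640 + 25/16) + 2)*43 = (-10215/16 + 2)*43 = -10183/16*43 = -437869/16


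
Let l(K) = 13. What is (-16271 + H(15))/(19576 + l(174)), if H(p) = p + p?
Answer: -16241/19589 ≈ -0.82909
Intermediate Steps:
H(p) = 2*p
(-16271 + H(15))/(19576 + l(174)) = (-16271 + 2*15)/(19576 + 13) = (-16271 + 30)/19589 = -16241*1/19589 = -16241/19589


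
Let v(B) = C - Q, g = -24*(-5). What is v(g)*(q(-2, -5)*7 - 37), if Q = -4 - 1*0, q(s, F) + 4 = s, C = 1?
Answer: -395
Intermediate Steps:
q(s, F) = -4 + s
Q = -4 (Q = -4 + 0 = -4)
g = 120 (g = -4*(-30) = 120)
v(B) = 5 (v(B) = 1 - 1*(-4) = 1 + 4 = 5)
v(g)*(q(-2, -5)*7 - 37) = 5*((-4 - 2)*7 - 37) = 5*(-6*7 - 37) = 5*(-42 - 37) = 5*(-79) = -395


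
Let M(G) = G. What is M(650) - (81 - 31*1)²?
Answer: -1850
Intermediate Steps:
M(650) - (81 - 31*1)² = 650 - (81 - 31*1)² = 650 - (81 - 31)² = 650 - 1*50² = 650 - 1*2500 = 650 - 2500 = -1850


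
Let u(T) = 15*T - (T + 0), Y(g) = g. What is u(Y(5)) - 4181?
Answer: -4111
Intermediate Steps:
u(T) = 14*T (u(T) = 15*T - T = 14*T)
u(Y(5)) - 4181 = 14*5 - 4181 = 70 - 4181 = -4111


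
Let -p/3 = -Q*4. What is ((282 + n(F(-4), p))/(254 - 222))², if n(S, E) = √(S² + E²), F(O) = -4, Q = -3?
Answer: 20209/256 + 141*√82/64 ≈ 98.892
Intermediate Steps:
p = -36 (p = -3*(-1*(-3))*4 = -9*4 = -3*12 = -36)
n(S, E) = √(E² + S²)
((282 + n(F(-4), p))/(254 - 222))² = ((282 + √((-36)² + (-4)²))/(254 - 222))² = ((282 + √(1296 + 16))/32)² = ((282 + √1312)*(1/32))² = ((282 + 4*√82)*(1/32))² = (141/16 + √82/8)²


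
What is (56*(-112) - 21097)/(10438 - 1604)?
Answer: -27369/8834 ≈ -3.0981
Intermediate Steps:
(56*(-112) - 21097)/(10438 - 1604) = (-6272 - 21097)/8834 = -27369*1/8834 = -27369/8834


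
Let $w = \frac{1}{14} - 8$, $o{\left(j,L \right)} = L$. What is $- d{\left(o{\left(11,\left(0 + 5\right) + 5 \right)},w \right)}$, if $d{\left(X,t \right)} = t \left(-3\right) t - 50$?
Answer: $\frac{46763}{196} \approx 238.59$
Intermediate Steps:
$w = - \frac{111}{14}$ ($w = \frac{1}{14} - 8 = - \frac{111}{14} \approx -7.9286$)
$d{\left(X,t \right)} = -50 - 3 t^{2}$ ($d{\left(X,t \right)} = - 3 t t - 50 = - 3 t^{2} - 50 = -50 - 3 t^{2}$)
$- d{\left(o{\left(11,\left(0 + 5\right) + 5 \right)},w \right)} = - (-50 - 3 \left(- \frac{111}{14}\right)^{2}) = - (-50 - \frac{36963}{196}) = \left(-1\right) \left(- \frac{46763}{196}\right) = \frac{46763}{196}$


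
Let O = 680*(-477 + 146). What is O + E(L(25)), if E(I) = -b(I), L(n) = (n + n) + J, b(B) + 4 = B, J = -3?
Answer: -225123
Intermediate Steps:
b(B) = -4 + B
L(n) = -3 + 2*n (L(n) = (n + n) - 3 = 2*n - 3 = -3 + 2*n)
E(I) = 4 - I (E(I) = -(-4 + I) = 4 - I)
O = -225080 (O = 680*(-331) = -225080)
O + E(L(25)) = -225080 + (4 - (-3 + 2*25)) = -225080 + (4 - (-3 + 50)) = -225080 + (4 - 1*47) = -225080 + (4 - 47) = -225080 - 43 = -225123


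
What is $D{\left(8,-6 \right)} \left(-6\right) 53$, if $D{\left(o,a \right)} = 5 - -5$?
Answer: $-3180$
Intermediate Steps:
$D{\left(o,a \right)} = 10$ ($D{\left(o,a \right)} = 5 + 5 = 10$)
$D{\left(8,-6 \right)} \left(-6\right) 53 = 10 \left(-6\right) 53 = \left(-60\right) 53 = -3180$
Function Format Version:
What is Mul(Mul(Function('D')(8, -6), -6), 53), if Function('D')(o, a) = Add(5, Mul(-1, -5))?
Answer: -3180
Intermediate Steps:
Function('D')(o, a) = 10 (Function('D')(o, a) = Add(5, 5) = 10)
Mul(Mul(Function('D')(8, -6), -6), 53) = Mul(Mul(10, -6), 53) = Mul(-60, 53) = -3180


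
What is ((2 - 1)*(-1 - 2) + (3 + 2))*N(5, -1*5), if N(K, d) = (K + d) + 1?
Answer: 2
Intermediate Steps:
N(K, d) = 1 + K + d
((2 - 1)*(-1 - 2) + (3 + 2))*N(5, -1*5) = ((2 - 1)*(-1 - 2) + (3 + 2))*(1 + 5 - 1*5) = (1*(-3) + 5)*(1 + 5 - 5) = (-3 + 5)*1 = 2*1 = 2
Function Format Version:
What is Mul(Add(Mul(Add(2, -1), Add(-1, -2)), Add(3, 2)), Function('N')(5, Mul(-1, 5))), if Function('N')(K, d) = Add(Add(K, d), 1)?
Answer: 2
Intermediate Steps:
Function('N')(K, d) = Add(1, K, d)
Mul(Add(Mul(Add(2, -1), Add(-1, -2)), Add(3, 2)), Function('N')(5, Mul(-1, 5))) = Mul(Add(Mul(Add(2, -1), Add(-1, -2)), Add(3, 2)), Add(1, 5, Mul(-1, 5))) = Mul(Add(Mul(1, -3), 5), Add(1, 5, -5)) = Mul(Add(-3, 5), 1) = Mul(2, 1) = 2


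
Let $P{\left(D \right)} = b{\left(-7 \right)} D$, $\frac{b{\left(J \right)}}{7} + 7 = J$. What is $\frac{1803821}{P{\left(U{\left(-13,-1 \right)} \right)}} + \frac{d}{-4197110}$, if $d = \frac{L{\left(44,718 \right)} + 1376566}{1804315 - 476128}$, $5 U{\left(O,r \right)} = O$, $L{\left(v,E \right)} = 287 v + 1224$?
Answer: $\frac{3591244583831363737}{507283771500870} \approx 7079.4$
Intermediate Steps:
$L{\left(v,E \right)} = 1224 + 287 v$
$b{\left(J \right)} = -49 + 7 J$
$U{\left(O,r \right)} = \frac{O}{5}$
$P{\left(D \right)} = - 98 D$ ($P{\left(D \right)} = \left(-49 + 7 \left(-7\right)\right) D = \left(-49 - 49\right) D = - 98 D$)
$d = \frac{1390418}{1328187}$ ($d = \frac{\left(1224 + 287 \cdot 44\right) + 1376566}{1804315 - 476128} = \frac{\left(1224 + 12628\right) + 1376566}{1328187} = \left(13852 + 1376566\right) \frac{1}{1328187} = 1390418 \cdot \frac{1}{1328187} = \frac{1390418}{1328187} \approx 1.0469$)
$\frac{1803821}{P{\left(U{\left(-13,-1 \right)} \right)}} + \frac{d}{-4197110} = \frac{1803821}{\left(-98\right) \frac{1}{5} \left(-13\right)} + \frac{1390418}{1328187 \left(-4197110\right)} = \frac{1803821}{\left(-98\right) \left(- \frac{13}{5}\right)} + \frac{1390418}{1328187} \left(- \frac{1}{4197110}\right) = \frac{1803821}{\frac{1274}{5}} - \frac{695209}{2787273469785} = 1803821 \cdot \frac{5}{1274} - \frac{695209}{2787273469785} = \frac{9019105}{1274} - \frac{695209}{2787273469785} = \frac{3591244583831363737}{507283771500870}$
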